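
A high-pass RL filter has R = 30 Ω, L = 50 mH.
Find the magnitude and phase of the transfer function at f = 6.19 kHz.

Step 1 — Angular frequency: ω = 2π·6190 = 3.889e+04 rad/s.
Step 2 — Transfer function: H(jω) = jωL/(R + jωL).
Step 3 — Numerator jωL = j·1945; denominator R + jωL = 30 + j1945.
Step 4 — H = 0.9998 + j0.01542.
Step 5 — Magnitude: |H| = 0.9999 (-0.0 dB); phase: φ = 0.9°.

|H| = 0.9999 (-0.0 dB), φ = 0.9°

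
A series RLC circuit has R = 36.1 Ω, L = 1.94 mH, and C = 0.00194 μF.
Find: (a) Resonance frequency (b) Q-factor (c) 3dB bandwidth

Step 1 — Resonance: ω₀ = 1/√(LC) = 1/√(0.00194·1.94e-09) = 5.155e+05 rad/s.
Step 2 — f₀ = ω₀/(2π) = 8.204e+04 Hz.
Step 3 — Series Q: Q = ω₀L/R = 5.155e+05·0.00194/36.1 = 27.7.
Step 4 — Bandwidth: Δω = ω₀/Q = 1.861e+04 rad/s; BW = Δω/(2π) = 2962 Hz.

(a) f₀ = 8.204e+04 Hz  (b) Q = 27.7  (c) BW = 2962 Hz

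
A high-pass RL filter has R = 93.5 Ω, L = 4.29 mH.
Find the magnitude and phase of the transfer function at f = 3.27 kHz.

Step 1 — Angular frequency: ω = 2π·3270 = 2.055e+04 rad/s.
Step 2 — Transfer function: H(jω) = jωL/(R + jωL).
Step 3 — Numerator jωL = j·88.14; denominator R + jωL = 93.5 + j88.14.
Step 4 — H = 0.4705 + j0.4991.
Step 5 — Magnitude: |H| = 0.686 (-3.3 dB); phase: φ = 46.7°.

|H| = 0.686 (-3.3 dB), φ = 46.7°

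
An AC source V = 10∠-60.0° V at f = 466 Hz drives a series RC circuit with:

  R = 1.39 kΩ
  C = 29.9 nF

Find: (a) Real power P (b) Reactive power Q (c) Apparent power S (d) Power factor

Step 1 — Angular frequency: ω = 2π·f = 2π·466 = 2928 rad/s.
Step 2 — Component impedances:
  R: Z = R = 1390 Ω
  C: Z = 1/(jωC) = -j/(ω·C) = 0 - j1.142e+04 Ω
Step 3 — Series combination: Z_total = R + C = 1390 - j1.142e+04 Ω = 1.151e+04∠-83.1° Ω.
Step 4 — Source phasor: V = 10∠-60.0° V = 5 - j8.66 V.
Step 5 — Current: I = V / Z = 0.0007996 + j0.0003404 A = 0.0008691∠23.1° A.
Step 6 — Complex power: S = V·I* = 0.00105 - j0.008627 VA.
Step 7 — Real power: P = Re(S) = 0.00105 W.
Step 8 — Reactive power: Q = Im(S) = -0.008627 VAR.
Step 9 — Apparent power: |S| = 0.008691 VA.
Step 10 — Power factor: PF = P/|S| = 0.1208 (leading).

(a) P = 0.00105 W  (b) Q = -0.008627 VAR  (c) S = 0.008691 VA  (d) PF = 0.1208 (leading)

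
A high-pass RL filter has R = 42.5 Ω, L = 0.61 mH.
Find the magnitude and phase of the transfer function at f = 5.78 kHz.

Step 1 — Angular frequency: ω = 2π·5780 = 3.632e+04 rad/s.
Step 2 — Transfer function: H(jω) = jωL/(R + jωL).
Step 3 — Numerator jωL = j·22.15; denominator R + jωL = 42.5 + j22.15.
Step 4 — H = 0.2137 + j0.4099.
Step 5 — Magnitude: |H| = 0.4622 (-6.7 dB); phase: φ = 62.5°.

|H| = 0.4622 (-6.7 dB), φ = 62.5°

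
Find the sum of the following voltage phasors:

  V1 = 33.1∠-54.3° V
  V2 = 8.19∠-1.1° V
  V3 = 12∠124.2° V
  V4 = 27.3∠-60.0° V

Step 1 — Convert each phasor to rectangular form:
  V1 = 33.1·(cos(-54.3°) + j·sin(-54.3°)) = 19.32 - j26.88 V
  V2 = 8.19·(cos(-1.1°) + j·sin(-1.1°)) = 8.188 - j0.1572 V
  V3 = 12·(cos(124.2°) + j·sin(124.2°)) = -6.745 + j9.925 V
  V4 = 27.3·(cos(-60.0°) + j·sin(-60.0°)) = 13.65 - j23.64 V
Step 2 — Sum components: V_total = 34.41 - j40.75 V.
Step 3 — Convert to polar: |V_total| = 53.34 V, ∠V_total = -49.8°.

V_total = 53.34∠-49.8° V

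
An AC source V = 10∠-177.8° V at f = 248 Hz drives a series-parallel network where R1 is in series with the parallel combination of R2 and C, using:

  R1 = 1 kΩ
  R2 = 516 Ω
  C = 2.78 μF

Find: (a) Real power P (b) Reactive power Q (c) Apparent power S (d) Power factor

Step 1 — Angular frequency: ω = 2π·f = 2π·248 = 1558 rad/s.
Step 2 — Component impedances:
  R1: Z = R = 1000 Ω
  R2: Z = R = 516 Ω
  C: Z = 1/(jωC) = -j/(ω·C) = 0 - j230.8 Ω
Step 3 — Parallel branch: R2 || C = 1/(1/R2 + 1/C) = 86.05 - j192.3 Ω.
Step 4 — Series with R1: Z_total = R1 + (R2 || C) = 1086 - j192.3 Ω = 1103∠-10.0° Ω.
Step 5 — Source phasor: V = 10∠-177.8° V = -9.993 - j0.3839 V.
Step 6 — Current: I = V / Z = -0.00886 - j0.001923 A = 0.009067∠-167.8° A.
Step 7 — Complex power: S = V·I* = 0.08928 - j0.01581 VA.
Step 8 — Real power: P = Re(S) = 0.08928 W.
Step 9 — Reactive power: Q = Im(S) = -0.01581 VAR.
Step 10 — Apparent power: |S| = 0.09067 VA.
Step 11 — Power factor: PF = P/|S| = 0.9847 (leading).

(a) P = 0.08928 W  (b) Q = -0.01581 VAR  (c) S = 0.09067 VA  (d) PF = 0.9847 (leading)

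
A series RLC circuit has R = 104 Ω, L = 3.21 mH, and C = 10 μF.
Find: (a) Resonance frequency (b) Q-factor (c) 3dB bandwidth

Step 1 — Resonance condition Im(Z)=0 gives ω₀ = 1/√(LC).
Step 2 — ω₀ = 1/√(0.00321·1e-05) = 5581 rad/s.
Step 3 — f₀ = ω₀/(2π) = 888.3 Hz.
Step 4 — Series Q: Q = ω₀L/R = 5581·0.00321/104 = 0.1723.
Step 5 — 3dB bandwidth: Δω = ω₀/Q = 3.24e+04 rad/s; BW = Δω/(2π) = 5156 Hz.

(a) f₀ = 888.3 Hz  (b) Q = 0.1723  (c) BW = 5156 Hz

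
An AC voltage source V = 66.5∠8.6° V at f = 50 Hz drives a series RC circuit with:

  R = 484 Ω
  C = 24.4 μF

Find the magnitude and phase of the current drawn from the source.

Step 1 — Angular frequency: ω = 2π·f = 2π·50 = 314.2 rad/s.
Step 2 — Component impedances:
  R: Z = R = 484 Ω
  C: Z = 1/(jωC) = -j/(ω·C) = 0 - j130.5 Ω
Step 3 — Series combination: Z_total = R + C = 484 - j130.5 Ω = 501.3∠-15.1° Ω.
Step 4 — Source phasor: V = 66.5∠8.6° V = 65.75 + j9.944 V.
Step 5 — Ohm's law: I = V / Z_total = (65.75 + j9.944) / (484 - j130.5) = 0.1215 + j0.05329 A.
Step 6 — Convert to polar: |I| = 0.1327 A, ∠I = 23.7°.

I = 0.1327∠23.7° A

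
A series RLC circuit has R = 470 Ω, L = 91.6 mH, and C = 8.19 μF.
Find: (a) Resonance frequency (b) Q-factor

Step 1 — Resonance condition Im(Z)=0 gives ω₀ = 1/√(LC).
Step 2 — ω₀ = 1/√(0.0916·8.19e-06) = 1155 rad/s.
Step 3 — f₀ = ω₀/(2π) = 183.8 Hz.
Step 4 — Series Q: Q = ω₀L/R = 1155·0.0916/470 = 0.225.

(a) f₀ = 183.8 Hz  (b) Q = 0.225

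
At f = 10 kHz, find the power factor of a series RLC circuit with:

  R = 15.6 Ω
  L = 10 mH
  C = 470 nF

Step 1 — Angular frequency: ω = 2π·f = 2π·1e+04 = 6.283e+04 rad/s.
Step 2 — Component impedances:
  R: Z = R = 15.6 Ω
  L: Z = jωL = j·6.283e+04·0.01 = 0 + j628.3 Ω
  C: Z = 1/(jωC) = -j/(ω·C) = 0 - j33.86 Ω
Step 3 — Series combination: Z_total = R + L + C = 15.6 + j594.5 Ω = 594.7∠88.5° Ω.
Step 4 — Power factor: PF = cos(φ) = Re(Z)/|Z| = 15.6/594.7 = 0.02623.
Step 5 — Type: Im(Z) = 594.5 ⇒ lagging (phase φ = 88.5°).

PF = 0.02623 (lagging, φ = 88.5°)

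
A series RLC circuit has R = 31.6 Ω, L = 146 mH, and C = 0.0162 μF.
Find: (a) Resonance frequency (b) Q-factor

Step 1 — Resonance condition Im(Z)=0 gives ω₀ = 1/√(LC).
Step 2 — ω₀ = 1/√(0.146·1.62e-08) = 2.056e+04 rad/s.
Step 3 — f₀ = ω₀/(2π) = 3273 Hz.
Step 4 — Series Q: Q = ω₀L/R = 2.056e+04·0.146/31.6 = 95.

(a) f₀ = 3273 Hz  (b) Q = 95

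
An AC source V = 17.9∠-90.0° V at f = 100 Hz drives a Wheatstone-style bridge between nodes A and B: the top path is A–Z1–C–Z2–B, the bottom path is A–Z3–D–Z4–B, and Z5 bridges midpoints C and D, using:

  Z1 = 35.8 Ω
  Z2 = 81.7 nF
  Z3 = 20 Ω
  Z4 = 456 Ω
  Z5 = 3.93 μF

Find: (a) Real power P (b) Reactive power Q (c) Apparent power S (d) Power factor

Step 1 — Angular frequency: ω = 2π·f = 2π·100 = 628.3 rad/s.
Step 2 — Component impedances:
  Z1: Z = R = 35.8 Ω
  Z2: Z = 1/(jωC) = -j/(ω·C) = 0 - j1.948e+04 Ω
  Z3: Z = R = 20 Ω
  Z4: Z = R = 456 Ω
  Z5: Z = 1/(jωC) = -j/(ω·C) = 0 - j405 Ω
Step 3 — Bridge requires nodal analysis (the Z5 bridge couples midpoints C and D, so the two paths cannot be reduced to a simple series/parallel combination). Setting node B to ground and injecting 1 A at node A, the 3-node admittance system at A, C, D solves to V_A = Z_AB = 475.4 - j12.57 Ω = 475.6∠-1.5° Ω.
Step 4 — Source phasor: V = 17.9∠-90.0° V = 0 - j17.9 V.
Step 5 — Current: I = V / Z = 0.0009944 - j0.03762 A = 0.03764∠-88.5° A.
Step 6 — Complex power: S = V·I* = 0.6735 - j0.0178 VA.
Step 7 — Real power: P = Re(S) = 0.6735 W.
Step 8 — Reactive power: Q = Im(S) = -0.0178 VAR.
Step 9 — Apparent power: |S| = 0.6737 VA.
Step 10 — Power factor: PF = P/|S| = 0.9997 (leading).

(a) P = 0.6735 W  (b) Q = -0.0178 VAR  (c) S = 0.6737 VA  (d) PF = 0.9997 (leading)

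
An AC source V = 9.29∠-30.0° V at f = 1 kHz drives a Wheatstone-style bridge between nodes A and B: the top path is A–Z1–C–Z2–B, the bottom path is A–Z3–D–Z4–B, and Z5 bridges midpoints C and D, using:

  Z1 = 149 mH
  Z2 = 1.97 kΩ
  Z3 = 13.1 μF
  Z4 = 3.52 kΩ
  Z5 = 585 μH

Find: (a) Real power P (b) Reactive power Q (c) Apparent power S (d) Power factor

Step 1 — Angular frequency: ω = 2π·f = 2π·1000 = 6283 rad/s.
Step 2 — Component impedances:
  Z1: Z = jωL = j·6283·0.149 = 0 + j936.2 Ω
  Z2: Z = R = 1970 Ω
  Z3: Z = 1/(jωC) = -j/(ω·C) = 0 - j12.15 Ω
  Z4: Z = R = 3520 Ω
  Z5: Z = jωL = j·6283·0.000585 = 0 + j3.676 Ω
Step 3 — Bridge requires nodal analysis (the Z5 bridge couples midpoints C and D, so the two paths cannot be reduced to a simple series/parallel combination). Setting node B to ground and injecting 1 A at node A, the 3-node admittance system at A, C, D solves to V_A = Z_AB = 1263 - j10.74 Ω = 1263∠-0.5° Ω.
Step 4 — Source phasor: V = 9.29∠-30.0° V = 8.045 - j4.645 V.
Step 5 — Current: I = V / Z = 0.0064 - j0.003623 A = 0.007355∠-29.5° A.
Step 6 — Complex power: S = V·I* = 0.06832 - j0.000581 VA.
Step 7 — Real power: P = Re(S) = 0.06832 W.
Step 8 — Reactive power: Q = Im(S) = -0.000581 VAR.
Step 9 — Apparent power: |S| = 0.06832 VA.
Step 10 — Power factor: PF = P/|S| = 1 (leading).

(a) P = 0.06832 W  (b) Q = -0.000581 VAR  (c) S = 0.06832 VA  (d) PF = 1 (leading)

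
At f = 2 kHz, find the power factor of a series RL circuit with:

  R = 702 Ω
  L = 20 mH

Step 1 — Angular frequency: ω = 2π·f = 2π·2000 = 1.257e+04 rad/s.
Step 2 — Component impedances:
  R: Z = R = 702 Ω
  L: Z = jωL = j·1.257e+04·0.02 = 0 + j251.3 Ω
Step 3 — Series combination: Z_total = R + L = 702 + j251.3 Ω = 745.6∠19.7° Ω.
Step 4 — Power factor: PF = cos(φ) = Re(Z)/|Z| = 702/745.6 = 0.9415.
Step 5 — Type: Im(Z) = 251.3 ⇒ lagging (phase φ = 19.7°).

PF = 0.9415 (lagging, φ = 19.7°)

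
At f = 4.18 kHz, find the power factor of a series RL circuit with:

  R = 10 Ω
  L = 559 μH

Step 1 — Angular frequency: ω = 2π·f = 2π·4180 = 2.626e+04 rad/s.
Step 2 — Component impedances:
  R: Z = R = 10 Ω
  L: Z = jωL = j·2.626e+04·0.000559 = 0 + j14.68 Ω
Step 3 — Series combination: Z_total = R + L = 10 + j14.68 Ω = 17.76∠55.7° Ω.
Step 4 — Power factor: PF = cos(φ) = Re(Z)/|Z| = 10/17.76356 = 0.563.
Step 5 — Type: Im(Z) = 14.68 ⇒ lagging (phase φ = 55.7°).

PF = 0.563 (lagging, φ = 55.7°)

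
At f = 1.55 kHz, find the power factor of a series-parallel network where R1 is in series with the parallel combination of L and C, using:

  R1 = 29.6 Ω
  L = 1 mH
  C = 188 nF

Step 1 — Angular frequency: ω = 2π·f = 2π·1550 = 9739 rad/s.
Step 2 — Component impedances:
  R1: Z = R = 29.6 Ω
  L: Z = jωL = j·9739·0.001 = 0 + j9.739 Ω
  C: Z = 1/(jωC) = -j/(ω·C) = 0 - j546.2 Ω
Step 3 — Parallel branch: L || C = 1/(1/L + 1/C) = 0 + j9.916 Ω.
Step 4 — Series with R1: Z_total = R1 + (L || C) = 29.6 + j9.916 Ω = 31.22∠18.5° Ω.
Step 5 — Power factor: PF = cos(φ) = Re(Z)/|Z| = 29.6/31.217 = 0.9482.
Step 6 — Type: Im(Z) = 9.916 ⇒ lagging (phase φ = 18.5°).

PF = 0.9482 (lagging, φ = 18.5°)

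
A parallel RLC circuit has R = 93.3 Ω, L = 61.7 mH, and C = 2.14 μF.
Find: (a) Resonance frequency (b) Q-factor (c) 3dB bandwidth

Step 1 — Resonance: ω₀ = 1/√(LC) = 1/√(0.0617·2.14e-06) = 2752 rad/s.
Step 2 — f₀ = ω₀/(2π) = 438 Hz.
Step 3 — Parallel Q: Q = R/(ω₀L) = 93.3/(2752·0.0617) = 0.5495.
Step 4 — Bandwidth: Δω = ω₀/Q = 5008 rad/s; BW = Δω/(2π) = 797.1 Hz.

(a) f₀ = 438 Hz  (b) Q = 0.5495  (c) BW = 797.1 Hz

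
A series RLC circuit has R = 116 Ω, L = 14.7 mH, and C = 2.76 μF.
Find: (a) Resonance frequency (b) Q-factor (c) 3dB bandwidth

Step 1 — Resonance: ω₀ = 1/√(LC) = 1/√(0.0147·2.76e-06) = 4965 rad/s.
Step 2 — f₀ = ω₀/(2π) = 790.1 Hz.
Step 3 — Series Q: Q = ω₀L/R = 4965·0.0147/116 = 0.6291.
Step 4 — Bandwidth: Δω = ω₀/Q = 7891 rad/s; BW = Δω/(2π) = 1256 Hz.

(a) f₀ = 790.1 Hz  (b) Q = 0.6291  (c) BW = 1256 Hz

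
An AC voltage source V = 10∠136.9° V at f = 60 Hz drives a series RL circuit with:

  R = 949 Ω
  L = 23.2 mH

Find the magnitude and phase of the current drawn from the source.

Step 1 — Angular frequency: ω = 2π·f = 2π·60 = 377 rad/s.
Step 2 — Component impedances:
  R: Z = R = 949 Ω
  L: Z = jωL = j·377·0.0232 = 0 + j8.746 Ω
Step 3 — Series combination: Z_total = R + L = 949 + j8.746 Ω = 949∠0.5° Ω.
Step 4 — Source phasor: V = 10∠136.9° V = -7.302 + j6.833 V.
Step 5 — Ohm's law: I = V / Z_total = (-7.302 + j6.833) / (949 + j8.746) = -0.007627 + j0.00727 A.
Step 6 — Convert to polar: |I| = 0.01054 A, ∠I = 136.4°.

I = 0.01054∠136.4° A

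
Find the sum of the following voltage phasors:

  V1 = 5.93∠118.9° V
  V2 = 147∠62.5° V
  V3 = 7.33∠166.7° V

Step 1 — Convert each phasor to rectangular form:
  V1 = 5.93·(cos(118.9°) + j·sin(118.9°)) = -2.866 + j5.192 V
  V2 = 147·(cos(62.5°) + j·sin(62.5°)) = 67.88 + j130.4 V
  V3 = 7.33·(cos(166.7°) + j·sin(166.7°)) = -7.133 + j1.686 V
Step 2 — Sum components: V_total = 57.88 + j137.3 V.
Step 3 — Convert to polar: |V_total| = 149 V, ∠V_total = 67.1°.

V_total = 149∠67.1° V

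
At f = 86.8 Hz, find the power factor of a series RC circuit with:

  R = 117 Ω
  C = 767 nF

Step 1 — Angular frequency: ω = 2π·f = 2π·86.8 = 545.4 rad/s.
Step 2 — Component impedances:
  R: Z = R = 117 Ω
  C: Z = 1/(jωC) = -j/(ω·C) = 0 - j2391 Ω
Step 3 — Series combination: Z_total = R + C = 117 - j2391 Ω = 2393∠-87.2° Ω.
Step 4 — Power factor: PF = cos(φ) = Re(Z)/|Z| = 117/2393.5 = 0.04888.
Step 5 — Type: Im(Z) = -2391 ⇒ leading (phase φ = -87.2°).

PF = 0.04888 (leading, φ = -87.2°)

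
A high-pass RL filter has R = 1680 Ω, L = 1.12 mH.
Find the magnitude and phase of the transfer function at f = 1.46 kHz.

Step 1 — Angular frequency: ω = 2π·1460 = 9173 rad/s.
Step 2 — Transfer function: H(jω) = jωL/(R + jωL).
Step 3 — Numerator jωL = j·10.27; denominator R + jωL = 1680 + j10.27.
Step 4 — H = 3.74e-05 + j0.006115.
Step 5 — Magnitude: |H| = 0.006116 (-44.3 dB); phase: φ = 89.6°.

|H| = 0.006116 (-44.3 dB), φ = 89.6°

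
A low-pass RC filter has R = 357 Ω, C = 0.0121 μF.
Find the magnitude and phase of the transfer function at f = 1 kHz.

Step 1 — Angular frequency: ω = 2π·1000 = 6283 rad/s.
Step 2 — Transfer function: H(jω) = 1/(1 + jωRC).
Step 3 — Denominator: 1 + jωRC = 1 + j·6283·357·1.21e-08 = 1 + j0.02714.
Step 4 — H = 0.9993 - j0.02712.
Step 5 — Magnitude: |H| = 0.9996 (-0.0 dB); phase: φ = -1.6°.

|H| = 0.9996 (-0.0 dB), φ = -1.6°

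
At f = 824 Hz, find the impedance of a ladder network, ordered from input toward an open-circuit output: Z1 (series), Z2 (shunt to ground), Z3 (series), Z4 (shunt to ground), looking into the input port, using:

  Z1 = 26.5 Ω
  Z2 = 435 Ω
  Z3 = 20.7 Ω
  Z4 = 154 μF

Step 1 — Angular frequency: ω = 2π·f = 2π·824 = 5177 rad/s.
Step 2 — Component impedances:
  Z1: Z = R = 26.5 Ω
  Z2: Z = R = 435 Ω
  Z3: Z = R = 20.7 Ω
  Z4: Z = 1/(jωC) = -j/(ω·C) = 0 - j1.254 Ω
Step 3 — Ladder network (open output): work backward from the far end, alternating series and parallel combinations. Z_in = 46.26 - j1.143 Ω = 46.28∠-1.4° Ω.

Z = 46.26 - j1.143 Ω = 46.28∠-1.4° Ω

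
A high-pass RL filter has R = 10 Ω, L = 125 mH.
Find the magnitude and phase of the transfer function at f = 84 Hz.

Step 1 — Angular frequency: ω = 2π·84 = 527.8 rad/s.
Step 2 — Transfer function: H(jω) = jωL/(R + jωL).
Step 3 — Numerator jωL = j·65.97; denominator R + jωL = 10 + j65.97.
Step 4 — H = 0.9775 + j0.1482.
Step 5 — Magnitude: |H| = 0.9887 (-0.1 dB); phase: φ = 8.6°.

|H| = 0.9887 (-0.1 dB), φ = 8.6°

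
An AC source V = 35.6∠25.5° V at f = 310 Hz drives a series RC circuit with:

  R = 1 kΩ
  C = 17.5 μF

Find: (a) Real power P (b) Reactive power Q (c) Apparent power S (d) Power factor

Step 1 — Angular frequency: ω = 2π·f = 2π·310 = 1948 rad/s.
Step 2 — Component impedances:
  R: Z = R = 1000 Ω
  C: Z = 1/(jωC) = -j/(ω·C) = 0 - j29.34 Ω
Step 3 — Series combination: Z_total = R + C = 1000 - j29.34 Ω = 1000∠-1.7° Ω.
Step 4 — Source phasor: V = 35.6∠25.5° V = 32.13 + j15.33 V.
Step 5 — Current: I = V / Z = 0.03166 + j0.01625 A = 0.03558∠27.2° A.
Step 6 — Complex power: S = V·I* = 1.266 - j0.03715 VA.
Step 7 — Real power: P = Re(S) = 1.266 W.
Step 8 — Reactive power: Q = Im(S) = -0.03715 VAR.
Step 9 — Apparent power: |S| = 1.267 VA.
Step 10 — Power factor: PF = P/|S| = 0.9996 (leading).

(a) P = 1.266 W  (b) Q = -0.03715 VAR  (c) S = 1.267 VA  (d) PF = 0.9996 (leading)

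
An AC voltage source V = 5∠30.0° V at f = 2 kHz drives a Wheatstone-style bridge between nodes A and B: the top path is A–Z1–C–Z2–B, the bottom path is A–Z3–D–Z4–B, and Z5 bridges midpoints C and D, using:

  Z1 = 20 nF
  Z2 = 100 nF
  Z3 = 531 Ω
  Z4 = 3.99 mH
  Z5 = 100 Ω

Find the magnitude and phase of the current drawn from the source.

Step 1 — Angular frequency: ω = 2π·f = 2π·2000 = 1.257e+04 rad/s.
Step 2 — Component impedances:
  Z1: Z = 1/(jωC) = -j/(ω·C) = 0 - j3979 Ω
  Z2: Z = 1/(jωC) = -j/(ω·C) = 0 - j795.8 Ω
  Z3: Z = R = 531 Ω
  Z4: Z = jωL = j·1.257e+04·0.00399 = 0 + j50.14 Ω
  Z5: Z = R = 100 Ω
Step 3 — Bridge requires nodal analysis (the Z5 bridge couples midpoints C and D, so the two paths cannot be reduced to a simple series/parallel combination). Setting node B to ground and injecting 1 A at node A, the 3-node admittance system at A, C, D solves to V_A = Z_AB = 521.1 - j13.8 Ω = 521.3∠-1.5° Ω.
Step 4 — Source phasor: V = 5∠30.0° V = 4.33 + j2.5 V.
Step 5 — Ohm's law: I = V / Z_total = (4.33 + j2.5) / (521.1 - j13.8) = 0.008177 + j0.005014 A.
Step 6 — Convert to polar: |I| = 0.009592 A, ∠I = 31.5°.

I = 0.009592∠31.5° A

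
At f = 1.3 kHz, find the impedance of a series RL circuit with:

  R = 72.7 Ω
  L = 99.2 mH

Step 1 — Angular frequency: ω = 2π·f = 2π·1300 = 8168 rad/s.
Step 2 — Component impedances:
  R: Z = R = 72.7 Ω
  L: Z = jωL = j·8168·0.0992 = 0 + j810.3 Ω
Step 3 — Series combination: Z_total = R + L = 72.7 + j810.3 Ω = 813.5∠84.9° Ω.

Z = 72.7 + j810.3 Ω = 813.5∠84.9° Ω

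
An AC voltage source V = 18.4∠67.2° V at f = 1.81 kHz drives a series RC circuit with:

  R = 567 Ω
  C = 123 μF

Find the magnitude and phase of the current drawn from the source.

Step 1 — Angular frequency: ω = 2π·f = 2π·1810 = 1.137e+04 rad/s.
Step 2 — Component impedances:
  R: Z = R = 567 Ω
  C: Z = 1/(jωC) = -j/(ω·C) = 0 - j0.7149 Ω
Step 3 — Series combination: Z_total = R + C = 567 - j0.7149 Ω = 567∠-0.1° Ω.
Step 4 — Source phasor: V = 18.4∠67.2° V = 7.13 + j16.96 V.
Step 5 — Ohm's law: I = V / Z_total = (7.13 + j16.96) / (567 - j0.7149) = 0.01254 + j0.02993 A.
Step 6 — Convert to polar: |I| = 0.03245 A, ∠I = 67.3°.

I = 0.03245∠67.3° A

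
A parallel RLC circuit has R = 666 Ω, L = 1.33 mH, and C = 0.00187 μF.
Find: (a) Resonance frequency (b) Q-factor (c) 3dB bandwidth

Step 1 — Resonance: ω₀ = 1/√(LC) = 1/√(0.00133·1.87e-09) = 6.341e+05 rad/s.
Step 2 — f₀ = ω₀/(2π) = 1.009e+05 Hz.
Step 3 — Parallel Q: Q = R/(ω₀L) = 666/(6.341e+05·0.00133) = 0.7897.
Step 4 — Bandwidth: Δω = ω₀/Q = 8.029e+05 rad/s; BW = Δω/(2π) = 1.278e+05 Hz.

(a) f₀ = 1.009e+05 Hz  (b) Q = 0.7897  (c) BW = 1.278e+05 Hz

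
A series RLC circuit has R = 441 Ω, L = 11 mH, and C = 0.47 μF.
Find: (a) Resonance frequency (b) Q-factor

Step 1 — Resonance condition Im(Z)=0 gives ω₀ = 1/√(LC).
Step 2 — ω₀ = 1/√(0.011·4.7e-07) = 1.391e+04 rad/s.
Step 3 — f₀ = ω₀/(2π) = 2213 Hz.
Step 4 — Series Q: Q = ω₀L/R = 1.391e+04·0.011/441 = 0.3469.

(a) f₀ = 2213 Hz  (b) Q = 0.3469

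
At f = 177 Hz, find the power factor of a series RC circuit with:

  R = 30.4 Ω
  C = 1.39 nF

Step 1 — Angular frequency: ω = 2π·f = 2π·177 = 1112 rad/s.
Step 2 — Component impedances:
  R: Z = R = 30.4 Ω
  C: Z = 1/(jωC) = -j/(ω·C) = 0 - j6.469e+05 Ω
Step 3 — Series combination: Z_total = R + C = 30.4 - j6.469e+05 Ω = 6.469e+05∠-90.0° Ω.
Step 4 — Power factor: PF = cos(φ) = Re(Z)/|Z| = 30.4/6.469e+05 = 4.699e-05.
Step 5 — Type: Im(Z) = -6.469e+05 ⇒ leading (phase φ = -90.0°).

PF = 4.699e-05 (leading, φ = -90.0°)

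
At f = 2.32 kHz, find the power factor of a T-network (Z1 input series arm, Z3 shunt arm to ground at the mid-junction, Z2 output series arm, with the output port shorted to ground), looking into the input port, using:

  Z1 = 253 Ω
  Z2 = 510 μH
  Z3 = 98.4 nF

Step 1 — Angular frequency: ω = 2π·f = 2π·2320 = 1.458e+04 rad/s.
Step 2 — Component impedances:
  Z1: Z = R = 253 Ω
  Z2: Z = jωL = j·1.458e+04·0.00051 = 0 + j7.434 Ω
  Z3: Z = 1/(jωC) = -j/(ω·C) = 0 - j697.2 Ω
Step 3 — With the output port shorted to ground, the output series arm Z2 runs from the junction to ground; the shunt arm Z3 also runs from the junction to ground. They appear in parallel: Z3 || Z2 = 0 + j7.514 Ω.
Step 4 — Series with input arm Z1: Z_in = Z1 + (Z3 || Z2) = 253 + j7.514 Ω = 253.1∠1.7° Ω.
Step 5 — Power factor: PF = cos(φ) = Re(Z)/|Z| = 253/253.1 = 0.9996.
Step 6 — Type: Im(Z) = 7.514 ⇒ lagging (phase φ = 1.7°).

PF = 0.9996 (lagging, φ = 1.7°)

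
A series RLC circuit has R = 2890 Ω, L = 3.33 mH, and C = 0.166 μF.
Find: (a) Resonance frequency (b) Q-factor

Step 1 — Resonance condition Im(Z)=0 gives ω₀ = 1/√(LC).
Step 2 — ω₀ = 1/√(0.00333·1.66e-07) = 4.253e+04 rad/s.
Step 3 — f₀ = ω₀/(2π) = 6769 Hz.
Step 4 — Series Q: Q = ω₀L/R = 4.253e+04·0.00333/2890 = 0.04901.

(a) f₀ = 6769 Hz  (b) Q = 0.04901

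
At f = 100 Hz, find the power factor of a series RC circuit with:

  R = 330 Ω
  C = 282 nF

Step 1 — Angular frequency: ω = 2π·f = 2π·100 = 628.3 rad/s.
Step 2 — Component impedances:
  R: Z = R = 330 Ω
  C: Z = 1/(jωC) = -j/(ω·C) = 0 - j5644 Ω
Step 3 — Series combination: Z_total = R + C = 330 - j5644 Ω = 5653∠-86.7° Ω.
Step 4 — Power factor: PF = cos(φ) = Re(Z)/|Z| = 330/5653.4 = 0.05837.
Step 5 — Type: Im(Z) = -5644 ⇒ leading (phase φ = -86.7°).

PF = 0.05837 (leading, φ = -86.7°)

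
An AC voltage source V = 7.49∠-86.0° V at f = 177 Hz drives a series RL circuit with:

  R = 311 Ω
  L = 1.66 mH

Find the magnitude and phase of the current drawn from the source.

Step 1 — Angular frequency: ω = 2π·f = 2π·177 = 1112 rad/s.
Step 2 — Component impedances:
  R: Z = R = 311 Ω
  L: Z = jωL = j·1112·0.00166 = 0 + j1.846 Ω
Step 3 — Series combination: Z_total = R + L = 311 + j1.846 Ω = 311∠0.3° Ω.
Step 4 — Source phasor: V = 7.49∠-86.0° V = 0.5225 - j7.472 V.
Step 5 — Ohm's law: I = V / Z_total = (0.5225 - j7.472) / (311 + j1.846) = 0.001537 - j0.02403 A.
Step 6 — Convert to polar: |I| = 0.02408 A, ∠I = -86.3°.

I = 0.02408∠-86.3° A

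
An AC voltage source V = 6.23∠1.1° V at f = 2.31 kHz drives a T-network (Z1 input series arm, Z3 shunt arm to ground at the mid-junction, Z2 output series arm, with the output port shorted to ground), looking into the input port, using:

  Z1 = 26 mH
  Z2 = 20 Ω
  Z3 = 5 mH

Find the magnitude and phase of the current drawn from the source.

Step 1 — Angular frequency: ω = 2π·f = 2π·2310 = 1.451e+04 rad/s.
Step 2 — Component impedances:
  Z1: Z = jωL = j·1.451e+04·0.026 = 0 + j377.4 Ω
  Z2: Z = R = 20 Ω
  Z3: Z = jωL = j·1.451e+04·0.005 = 0 + j72.57 Ω
Step 3 — With the output port shorted to ground, the output series arm Z2 runs from the junction to ground; the shunt arm Z3 also runs from the junction to ground. They appear in parallel: Z3 || Z2 = 18.59 + j5.123 Ω.
Step 4 — Series with input arm Z1: Z_in = Z1 + (Z3 || Z2) = 18.59 + j382.5 Ω = 382.9∠87.2° Ω.
Step 5 — Source phasor: V = 6.23∠1.1° V = 6.229 + j0.1196 V.
Step 6 — Ohm's law: I = V / Z_total = (6.229 + j0.1196) / (18.59 + j382.5) = 0.001101 - j0.01623 A.
Step 7 — Convert to polar: |I| = 0.01627 A, ∠I = -86.1°.

I = 0.01627∠-86.1° A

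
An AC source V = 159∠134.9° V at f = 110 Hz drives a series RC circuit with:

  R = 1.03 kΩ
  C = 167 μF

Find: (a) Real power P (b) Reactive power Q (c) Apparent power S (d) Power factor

Step 1 — Angular frequency: ω = 2π·f = 2π·110 = 691.2 rad/s.
Step 2 — Component impedances:
  R: Z = R = 1030 Ω
  C: Z = 1/(jωC) = -j/(ω·C) = 0 - j8.664 Ω
Step 3 — Series combination: Z_total = R + C = 1030 - j8.664 Ω = 1030∠-0.5° Ω.
Step 4 — Source phasor: V = 159∠134.9° V = -112.2 + j112.6 V.
Step 5 — Current: I = V / Z = -0.1099 + j0.1084 A = 0.1544∠135.4° A.
Step 6 — Complex power: S = V·I* = 24.54 - j0.2064 VA.
Step 7 — Real power: P = Re(S) = 24.54 W.
Step 8 — Reactive power: Q = Im(S) = -0.2064 VAR.
Step 9 — Apparent power: |S| = 24.54 VA.
Step 10 — Power factor: PF = P/|S| = 1 (leading).

(a) P = 24.54 W  (b) Q = -0.2064 VAR  (c) S = 24.54 VA  (d) PF = 1 (leading)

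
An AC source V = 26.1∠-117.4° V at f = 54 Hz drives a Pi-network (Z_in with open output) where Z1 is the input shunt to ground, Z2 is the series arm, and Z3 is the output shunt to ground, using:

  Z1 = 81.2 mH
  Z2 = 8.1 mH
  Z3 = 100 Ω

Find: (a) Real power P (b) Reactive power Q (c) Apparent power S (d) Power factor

Step 1 — Angular frequency: ω = 2π·f = 2π·54 = 339.3 rad/s.
Step 2 — Component impedances:
  Z1: Z = jωL = j·339.3·0.0812 = 0 + j27.55 Ω
  Z2: Z = jωL = j·339.3·0.0081 = 0 + j2.748 Ω
  Z3: Z = R = 100 Ω
Step 3 — With open output, the series arm Z2 and the output shunt Z3 appear in series to ground: Z2 + Z3 = 100 + j2.748 Ω.
Step 4 — Parallel with input shunt Z1: Z_in = Z1 || (Z2 + Z3) = 6.952 + j25.44 Ω = 26.38∠74.7° Ω.
Step 5 — Source phasor: V = 26.1∠-117.4° V = -12.01 - j23.17 V.
Step 6 — Current: I = V / Z = -0.9675 + j0.2077 A = 0.9895∠167.9° A.
Step 7 — Complex power: S = V·I* = 6.807 + j24.91 VA.
Step 8 — Real power: P = Re(S) = 6.807 W.
Step 9 — Reactive power: Q = Im(S) = 24.91 VAR.
Step 10 — Apparent power: |S| = 25.83 VA.
Step 11 — Power factor: PF = P/|S| = 0.2636 (lagging).

(a) P = 6.807 W  (b) Q = 24.91 VAR  (c) S = 25.83 VA  (d) PF = 0.2636 (lagging)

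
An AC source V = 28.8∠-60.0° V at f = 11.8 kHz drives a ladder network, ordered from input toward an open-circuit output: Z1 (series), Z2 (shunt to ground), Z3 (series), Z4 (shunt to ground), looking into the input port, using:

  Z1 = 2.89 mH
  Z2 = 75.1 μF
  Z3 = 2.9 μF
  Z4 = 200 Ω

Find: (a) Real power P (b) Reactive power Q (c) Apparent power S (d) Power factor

Step 1 — Angular frequency: ω = 2π·f = 2π·1.18e+04 = 7.414e+04 rad/s.
Step 2 — Component impedances:
  Z1: Z = jωL = j·7.414e+04·0.00289 = 0 + j214.3 Ω
  Z2: Z = 1/(jωC) = -j/(ω·C) = 0 - j0.1796 Ω
  Z3: Z = 1/(jωC) = -j/(ω·C) = 0 - j4.651 Ω
  Z4: Z = R = 200 Ω
Step 3 — Ladder network (open output): work backward from the far end, alternating series and parallel combinations. Z_in = 0.0001612 + j214.1 Ω = 214.1∠90.0° Ω.
Step 4 — Source phasor: V = 28.8∠-60.0° V = 14.4 - j24.94 V.
Step 5 — Current: I = V / Z = -0.1165 - j0.06726 A = 0.1345∠-150.0° A.
Step 6 — Complex power: S = V·I* = 2.917e-06 + j3.874 VA.
Step 7 — Real power: P = Re(S) = 2.917e-06 W.
Step 8 — Reactive power: Q = Im(S) = 3.874 VAR.
Step 9 — Apparent power: |S| = 3.874 VA.
Step 10 — Power factor: PF = P/|S| = 7.529e-07 (lagging).

(a) P = 2.917e-06 W  (b) Q = 3.874 VAR  (c) S = 3.874 VA  (d) PF = 7.529e-07 (lagging)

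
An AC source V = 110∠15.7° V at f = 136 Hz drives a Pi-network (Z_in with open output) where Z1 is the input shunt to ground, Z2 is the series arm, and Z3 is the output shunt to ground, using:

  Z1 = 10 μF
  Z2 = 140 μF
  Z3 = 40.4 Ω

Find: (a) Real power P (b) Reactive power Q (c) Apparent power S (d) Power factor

Step 1 — Angular frequency: ω = 2π·f = 2π·136 = 854.5 rad/s.
Step 2 — Component impedances:
  Z1: Z = 1/(jωC) = -j/(ω·C) = 0 - j117 Ω
  Z2: Z = 1/(jωC) = -j/(ω·C) = 0 - j8.359 Ω
  Z3: Z = R = 40.4 Ω
Step 3 — With open output, the series arm Z2 and the output shunt Z3 appear in series to ground: Z2 + Z3 = 40.4 - j8.359 Ω.
Step 4 — Parallel with input shunt Z1: Z_in = Z1 || (Z2 + Z3) = 31.88 - j18.07 Ω = 36.65∠-29.5° Ω.
Step 5 — Source phasor: V = 110∠15.7° V = 105.9 + j29.77 V.
Step 6 — Current: I = V / Z = 2.113 + j2.132 A = 3.001∠45.2° A.
Step 7 — Complex power: S = V·I* = 287.2 - j162.8 VA.
Step 8 — Real power: P = Re(S) = 287.2 W.
Step 9 — Reactive power: Q = Im(S) = -162.8 VAR.
Step 10 — Apparent power: |S| = 330.2 VA.
Step 11 — Power factor: PF = P/|S| = 0.8699 (leading).

(a) P = 287.2 W  (b) Q = -162.8 VAR  (c) S = 330.2 VA  (d) PF = 0.8699 (leading)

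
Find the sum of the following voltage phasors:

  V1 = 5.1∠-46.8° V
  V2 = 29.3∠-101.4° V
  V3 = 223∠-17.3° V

Step 1 — Convert each phasor to rectangular form:
  V1 = 5.1·(cos(-46.8°) + j·sin(-46.8°)) = 3.491 - j3.718 V
  V2 = 29.3·(cos(-101.4°) + j·sin(-101.4°)) = -5.791 - j28.72 V
  V3 = 223·(cos(-17.3°) + j·sin(-17.3°)) = 212.9 - j66.31 V
Step 2 — Sum components: V_total = 210.6 - j98.75 V.
Step 3 — Convert to polar: |V_total| = 232.6 V, ∠V_total = -25.1°.

V_total = 232.6∠-25.1° V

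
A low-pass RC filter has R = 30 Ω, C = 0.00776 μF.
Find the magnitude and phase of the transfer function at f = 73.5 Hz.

Step 1 — Angular frequency: ω = 2π·73.5 = 461.8 rad/s.
Step 2 — Transfer function: H(jω) = 1/(1 + jωRC).
Step 3 — Denominator: 1 + jωRC = 1 + j·461.8·30·7.76e-09 = 1 + j0.0001075.
Step 4 — H = 1 - j0.0001075.
Step 5 — Magnitude: |H| = 1 (-0.0 dB); phase: φ = -0.0°.

|H| = 1 (-0.0 dB), φ = -0.0°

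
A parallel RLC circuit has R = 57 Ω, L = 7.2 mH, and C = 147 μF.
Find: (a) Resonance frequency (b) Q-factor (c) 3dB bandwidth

Step 1 — Resonance: ω₀ = 1/√(LC) = 1/√(0.0072·0.000147) = 972 rad/s.
Step 2 — f₀ = ω₀/(2π) = 154.7 Hz.
Step 3 — Parallel Q: Q = R/(ω₀L) = 57/(972·0.0072) = 8.145.
Step 4 — Bandwidth: Δω = ω₀/Q = 119.3 rad/s; BW = Δω/(2π) = 18.99 Hz.

(a) f₀ = 154.7 Hz  (b) Q = 8.145  (c) BW = 18.99 Hz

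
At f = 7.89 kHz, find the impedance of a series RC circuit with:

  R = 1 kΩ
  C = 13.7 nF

Step 1 — Angular frequency: ω = 2π·f = 2π·7890 = 4.957e+04 rad/s.
Step 2 — Component impedances:
  R: Z = R = 1000 Ω
  C: Z = 1/(jωC) = -j/(ω·C) = 0 - j1472 Ω
Step 3 — Series combination: Z_total = R + C = 1000 - j1472 Ω = 1780∠-55.8° Ω.

Z = 1000 - j1472 Ω = 1780∠-55.8° Ω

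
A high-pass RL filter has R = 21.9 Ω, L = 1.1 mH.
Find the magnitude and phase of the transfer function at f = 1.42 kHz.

Step 1 — Angular frequency: ω = 2π·1420 = 8922 rad/s.
Step 2 — Transfer function: H(jω) = jωL/(R + jωL).
Step 3 — Numerator jωL = j·9.814; denominator R + jωL = 21.9 + j9.814.
Step 4 — H = 0.1672 + j0.3732.
Step 5 — Magnitude: |H| = 0.409 (-7.8 dB); phase: φ = 65.9°.

|H| = 0.409 (-7.8 dB), φ = 65.9°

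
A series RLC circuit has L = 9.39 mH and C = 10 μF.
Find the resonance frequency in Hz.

Step 1 — Resonance condition Im(Z)=0 gives ω₀ = 1/√(LC).
Step 2 — ω₀ = 1/√(0.00939·1e-05) = 3263 rad/s.
Step 3 — f₀ = ω₀/(2π) = 519.4 Hz.

f₀ = 519.4 Hz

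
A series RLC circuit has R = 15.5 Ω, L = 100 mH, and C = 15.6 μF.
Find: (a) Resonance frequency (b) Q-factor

Step 1 — Resonance condition Im(Z)=0 gives ω₀ = 1/√(LC).
Step 2 — ω₀ = 1/√(0.1·1.56e-05) = 800.6 rad/s.
Step 3 — f₀ = ω₀/(2π) = 127.4 Hz.
Step 4 — Series Q: Q = ω₀L/R = 800.6·0.1/15.5 = 5.165.

(a) f₀ = 127.4 Hz  (b) Q = 5.165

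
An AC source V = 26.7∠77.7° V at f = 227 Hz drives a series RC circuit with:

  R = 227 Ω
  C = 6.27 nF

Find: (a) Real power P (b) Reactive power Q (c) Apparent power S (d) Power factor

Step 1 — Angular frequency: ω = 2π·f = 2π·227 = 1426 rad/s.
Step 2 — Component impedances:
  R: Z = R = 227 Ω
  C: Z = 1/(jωC) = -j/(ω·C) = 0 - j1.118e+05 Ω
Step 3 — Series combination: Z_total = R + C = 227 - j1.118e+05 Ω = 1.118e+05∠-89.9° Ω.
Step 4 — Source phasor: V = 26.7∠77.7° V = 5.688 + j26.09 V.
Step 5 — Current: I = V / Z = -0.0002332 + j5.134e-05 A = 0.0002388∠167.6° A.
Step 6 — Complex power: S = V·I* = 1.294e-05 - j0.006375 VA.
Step 7 — Real power: P = Re(S) = 1.294e-05 W.
Step 8 — Reactive power: Q = Im(S) = -0.006375 VAR.
Step 9 — Apparent power: |S| = 0.006375 VA.
Step 10 — Power factor: PF = P/|S| = 0.00203 (leading).

(a) P = 1.294e-05 W  (b) Q = -0.006375 VAR  (c) S = 0.006375 VA  (d) PF = 0.00203 (leading)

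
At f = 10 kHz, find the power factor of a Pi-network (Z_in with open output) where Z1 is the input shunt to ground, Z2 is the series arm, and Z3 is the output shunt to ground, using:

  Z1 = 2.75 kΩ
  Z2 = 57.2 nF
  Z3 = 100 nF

Step 1 — Angular frequency: ω = 2π·f = 2π·1e+04 = 6.283e+04 rad/s.
Step 2 — Component impedances:
  Z1: Z = R = 2750 Ω
  Z2: Z = 1/(jωC) = -j/(ω·C) = 0 - j278.2 Ω
  Z3: Z = 1/(jωC) = -j/(ω·C) = 0 - j159.2 Ω
Step 3 — With open output, the series arm Z2 and the output shunt Z3 appear in series to ground: Z2 + Z3 = 0 - j437.4 Ω.
Step 4 — Parallel with input shunt Z1: Z_in = Z1 || (Z2 + Z3) = 67.85 - j426.6 Ω = 432∠-81.0° Ω.
Step 5 — Power factor: PF = cos(φ) = Re(Z)/|Z| = 67.85/432 = 0.1571.
Step 6 — Type: Im(Z) = -426.6 ⇒ leading (phase φ = -81.0°).

PF = 0.1571 (leading, φ = -81.0°)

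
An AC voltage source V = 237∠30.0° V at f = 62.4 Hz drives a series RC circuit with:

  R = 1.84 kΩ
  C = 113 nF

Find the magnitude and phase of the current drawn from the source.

Step 1 — Angular frequency: ω = 2π·f = 2π·62.4 = 392.1 rad/s.
Step 2 — Component impedances:
  R: Z = R = 1840 Ω
  C: Z = 1/(jωC) = -j/(ω·C) = 0 - j2.257e+04 Ω
Step 3 — Series combination: Z_total = R + C = 1840 - j2.257e+04 Ω = 2.265e+04∠-85.3° Ω.
Step 4 — Source phasor: V = 237∠30.0° V = 205.2 + j118.5 V.
Step 5 — Ohm's law: I = V / Z_total = (205.2 + j118.5) / (1840 - j2.257e+04) = -0.004479 + j0.009458 A.
Step 6 — Convert to polar: |I| = 0.01047 A, ∠I = 115.3°.

I = 0.01047∠115.3° A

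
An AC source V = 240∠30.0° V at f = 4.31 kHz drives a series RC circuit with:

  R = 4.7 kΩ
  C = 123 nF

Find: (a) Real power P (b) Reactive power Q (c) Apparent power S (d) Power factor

Step 1 — Angular frequency: ω = 2π·f = 2π·4310 = 2.708e+04 rad/s.
Step 2 — Component impedances:
  R: Z = R = 4700 Ω
  C: Z = 1/(jωC) = -j/(ω·C) = 0 - j300.2 Ω
Step 3 — Series combination: Z_total = R + C = 4700 - j300.2 Ω = 4710∠-3.7° Ω.
Step 4 — Source phasor: V = 240∠30.0° V = 207.8 + j120 V.
Step 5 — Current: I = V / Z = 0.04242 + j0.02824 A = 0.05096∠33.7° A.
Step 6 — Complex power: S = V·I* = 12.21 - j0.7796 VA.
Step 7 — Real power: P = Re(S) = 12.21 W.
Step 8 — Reactive power: Q = Im(S) = -0.7796 VAR.
Step 9 — Apparent power: |S| = 12.23 VA.
Step 10 — Power factor: PF = P/|S| = 0.998 (leading).

(a) P = 12.21 W  (b) Q = -0.7796 VAR  (c) S = 12.23 VA  (d) PF = 0.998 (leading)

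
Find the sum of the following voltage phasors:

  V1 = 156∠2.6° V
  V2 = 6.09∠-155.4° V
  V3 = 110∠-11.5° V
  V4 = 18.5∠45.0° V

Step 1 — Convert each phasor to rectangular form:
  V1 = 156·(cos(2.6°) + j·sin(2.6°)) = 155.8 + j7.077 V
  V2 = 6.09·(cos(-155.4°) + j·sin(-155.4°)) = -5.537 - j2.535 V
  V3 = 110·(cos(-11.5°) + j·sin(-11.5°)) = 107.8 - j21.93 V
  V4 = 18.5·(cos(45.0°) + j·sin(45.0°)) = 13.08 + j13.08 V
Step 2 — Sum components: V_total = 271.2 - j4.308 V.
Step 3 — Convert to polar: |V_total| = 271.2 V, ∠V_total = -0.9°.

V_total = 271.2∠-0.9° V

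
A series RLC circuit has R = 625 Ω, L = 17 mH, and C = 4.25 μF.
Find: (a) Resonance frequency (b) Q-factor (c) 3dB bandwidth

Step 1 — Resonance condition Im(Z)=0 gives ω₀ = 1/√(LC).
Step 2 — ω₀ = 1/√(0.017·4.25e-06) = 3720 rad/s.
Step 3 — f₀ = ω₀/(2π) = 592.1 Hz.
Step 4 — Series Q: Q = ω₀L/R = 3720·0.017/625 = 0.1012.
Step 5 — 3dB bandwidth: Δω = ω₀/Q = 3.676e+04 rad/s; BW = Δω/(2π) = 5851 Hz.

(a) f₀ = 592.1 Hz  (b) Q = 0.1012  (c) BW = 5851 Hz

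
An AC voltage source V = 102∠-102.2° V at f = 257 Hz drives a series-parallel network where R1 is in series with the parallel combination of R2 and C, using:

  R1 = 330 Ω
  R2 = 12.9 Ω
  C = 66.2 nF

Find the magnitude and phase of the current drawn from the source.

Step 1 — Angular frequency: ω = 2π·f = 2π·257 = 1615 rad/s.
Step 2 — Component impedances:
  R1: Z = R = 330 Ω
  R2: Z = R = 12.9 Ω
  C: Z = 1/(jωC) = -j/(ω·C) = 0 - j9355 Ω
Step 3 — Parallel branch: R2 || C = 1/(1/R2 + 1/C) = 12.9 - j0.01779 Ω.
Step 4 — Series with R1: Z_total = R1 + (R2 || C) = 342.9 - j0.01779 Ω = 342.9∠-0.0° Ω.
Step 5 — Source phasor: V = 102∠-102.2° V = -21.56 - j99.7 V.
Step 6 — Ohm's law: I = V / Z_total = (-21.56 - j99.7) / (342.9 - j0.01779) = -0.06285 - j0.2907 A.
Step 7 — Convert to polar: |I| = 0.2975 A, ∠I = -102.2°.

I = 0.2975∠-102.2° A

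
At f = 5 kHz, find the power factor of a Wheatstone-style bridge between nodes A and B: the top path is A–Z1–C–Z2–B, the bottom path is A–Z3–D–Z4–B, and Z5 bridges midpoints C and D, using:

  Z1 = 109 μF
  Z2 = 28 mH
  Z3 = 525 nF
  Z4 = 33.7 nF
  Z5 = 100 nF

Step 1 — Angular frequency: ω = 2π·f = 2π·5000 = 3.142e+04 rad/s.
Step 2 — Component impedances:
  Z1: Z = 1/(jωC) = -j/(ω·C) = 0 - j0.292 Ω
  Z2: Z = jωL = j·3.142e+04·0.028 = 0 + j879.6 Ω
  Z3: Z = 1/(jωC) = -j/(ω·C) = 0 - j60.63 Ω
  Z4: Z = 1/(jωC) = -j/(ω·C) = 0 - j944.5 Ω
  Z5: Z = 1/(jωC) = -j/(ω·C) = 0 - j318.3 Ω
Step 3 — Bridge requires nodal analysis (the Z5 bridge couples midpoints C and D, so the two paths cannot be reduced to a simple series/parallel combination). Setting node B to ground and injecting 1 A at node A, the 3-node admittance system at A, C, D solves to V_A = Z_AB = 0 + j7544 Ω = 7544∠90.0° Ω.
Step 4 — Power factor: PF = cos(φ) = Re(Z)/|Z| = 0/7544 = 0.
Step 5 — Type: Im(Z) = 7544 ⇒ lagging (phase φ = 90.0°).

PF = 0 (lagging, φ = 90.0°)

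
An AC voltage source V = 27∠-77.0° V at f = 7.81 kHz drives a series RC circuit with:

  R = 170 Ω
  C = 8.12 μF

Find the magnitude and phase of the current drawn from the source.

Step 1 — Angular frequency: ω = 2π·f = 2π·7810 = 4.907e+04 rad/s.
Step 2 — Component impedances:
  R: Z = R = 170 Ω
  C: Z = 1/(jωC) = -j/(ω·C) = 0 - j2.51 Ω
Step 3 — Series combination: Z_total = R + C = 170 - j2.51 Ω = 170∠-0.8° Ω.
Step 4 — Source phasor: V = 27∠-77.0° V = 6.074 - j26.31 V.
Step 5 — Ohm's law: I = V / Z_total = (6.074 - j26.31) / (170 - j2.51) = 0.038 - j0.1542 A.
Step 6 — Convert to polar: |I| = 0.1588 A, ∠I = -76.2°.

I = 0.1588∠-76.2° A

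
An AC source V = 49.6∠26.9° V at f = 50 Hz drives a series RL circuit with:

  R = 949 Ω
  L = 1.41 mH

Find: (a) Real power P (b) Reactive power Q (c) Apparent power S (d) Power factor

Step 1 — Angular frequency: ω = 2π·f = 2π·50 = 314.2 rad/s.
Step 2 — Component impedances:
  R: Z = R = 949 Ω
  L: Z = jωL = j·314.2·0.00141 = 0 + j0.443 Ω
Step 3 — Series combination: Z_total = R + L = 949 + j0.443 Ω = 949∠0.0° Ω.
Step 4 — Source phasor: V = 49.6∠26.9° V = 44.23 + j22.44 V.
Step 5 — Current: I = V / Z = 0.04662 + j0.02362 A = 0.05227∠26.9° A.
Step 6 — Complex power: S = V·I* = 2.592 + j0.00121 VA.
Step 7 — Real power: P = Re(S) = 2.592 W.
Step 8 — Reactive power: Q = Im(S) = 0.00121 VAR.
Step 9 — Apparent power: |S| = 2.592 VA.
Step 10 — Power factor: PF = P/|S| = 1 (lagging).

(a) P = 2.592 W  (b) Q = 0.00121 VAR  (c) S = 2.592 VA  (d) PF = 1 (lagging)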